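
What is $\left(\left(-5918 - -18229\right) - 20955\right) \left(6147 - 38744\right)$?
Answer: $281768468$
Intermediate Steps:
$\left(\left(-5918 - -18229\right) - 20955\right) \left(6147 - 38744\right) = \left(\left(-5918 + 18229\right) - 20955\right) \left(-32597\right) = \left(12311 - 20955\right) \left(-32597\right) = \left(-8644\right) \left(-32597\right) = 281768468$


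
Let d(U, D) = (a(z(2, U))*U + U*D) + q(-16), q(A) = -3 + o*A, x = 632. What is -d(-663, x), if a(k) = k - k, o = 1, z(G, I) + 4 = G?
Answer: 419035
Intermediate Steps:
z(G, I) = -4 + G
a(k) = 0
q(A) = -3 + A (q(A) = -3 + 1*A = -3 + A)
d(U, D) = -19 + D*U (d(U, D) = (0*U + U*D) + (-3 - 16) = (0 + D*U) - 19 = D*U - 19 = -19 + D*U)
-d(-663, x) = -(-19 + 632*(-663)) = -(-19 - 419016) = -1*(-419035) = 419035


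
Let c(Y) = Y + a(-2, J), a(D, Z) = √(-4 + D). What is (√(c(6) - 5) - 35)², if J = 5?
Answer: (35 - √(1 + I*√6))² ≈ 1131.5 - 61.049*I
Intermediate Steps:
c(Y) = Y + I*√6 (c(Y) = Y + √(-4 - 2) = Y + √(-6) = Y + I*√6)
(√(c(6) - 5) - 35)² = (√((6 + I*√6) - 5) - 35)² = (√(1 + I*√6) - 35)² = (-35 + √(1 + I*√6))²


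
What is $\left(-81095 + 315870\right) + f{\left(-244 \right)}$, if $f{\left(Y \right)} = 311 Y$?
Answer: $158891$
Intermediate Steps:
$\left(-81095 + 315870\right) + f{\left(-244 \right)} = \left(-81095 + 315870\right) + 311 \left(-244\right) = 234775 - 75884 = 158891$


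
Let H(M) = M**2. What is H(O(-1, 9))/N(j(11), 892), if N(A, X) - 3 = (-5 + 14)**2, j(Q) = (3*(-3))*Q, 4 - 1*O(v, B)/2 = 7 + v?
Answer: 4/21 ≈ 0.19048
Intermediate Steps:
O(v, B) = -6 - 2*v (O(v, B) = 8 - 2*(7 + v) = 8 + (-14 - 2*v) = -6 - 2*v)
j(Q) = -9*Q
N(A, X) = 84 (N(A, X) = 3 + (-5 + 14)**2 = 3 + 9**2 = 3 + 81 = 84)
H(O(-1, 9))/N(j(11), 892) = (-6 - 2*(-1))**2/84 = (-6 + 2)**2*(1/84) = (-4)**2*(1/84) = 16*(1/84) = 4/21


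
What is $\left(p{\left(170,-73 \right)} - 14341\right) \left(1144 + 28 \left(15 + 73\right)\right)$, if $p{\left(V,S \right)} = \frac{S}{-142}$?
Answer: $- \frac{3673573596}{71} \approx -5.174 \cdot 10^{7}$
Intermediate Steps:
$p{\left(V,S \right)} = - \frac{S}{142}$ ($p{\left(V,S \right)} = S \left(- \frac{1}{142}\right) = - \frac{S}{142}$)
$\left(p{\left(170,-73 \right)} - 14341\right) \left(1144 + 28 \left(15 + 73\right)\right) = \left(\left(- \frac{1}{142}\right) \left(-73\right) - 14341\right) \left(1144 + 28 \left(15 + 73\right)\right) = \left(\frac{73}{142} - 14341\right) \left(1144 + 28 \cdot 88\right) = - \frac{2036349 \left(1144 + 2464\right)}{142} = \left(- \frac{2036349}{142}\right) 3608 = - \frac{3673573596}{71}$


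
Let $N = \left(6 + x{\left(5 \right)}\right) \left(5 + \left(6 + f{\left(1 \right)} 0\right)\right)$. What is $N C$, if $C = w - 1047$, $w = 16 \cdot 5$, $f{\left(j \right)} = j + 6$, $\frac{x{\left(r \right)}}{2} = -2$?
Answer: $-21274$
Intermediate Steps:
$x{\left(r \right)} = -4$ ($x{\left(r \right)} = 2 \left(-2\right) = -4$)
$f{\left(j \right)} = 6 + j$
$w = 80$
$C = -967$ ($C = 80 - 1047 = -967$)
$N = 22$ ($N = \left(6 - 4\right) \left(5 + \left(6 + \left(6 + 1\right) 0\right)\right) = 2 \left(5 + \left(6 + 7 \cdot 0\right)\right) = 2 \left(5 + \left(6 + 0\right)\right) = 2 \left(5 + 6\right) = 2 \cdot 11 = 22$)
$N C = 22 \left(-967\right) = -21274$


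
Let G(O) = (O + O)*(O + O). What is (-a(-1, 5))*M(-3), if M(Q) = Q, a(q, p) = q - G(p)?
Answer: -303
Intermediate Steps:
G(O) = 4*O² (G(O) = (2*O)*(2*O) = 4*O²)
a(q, p) = q - 4*p²
(-a(-1, 5))*M(-3) = -(-1 - 4*5²)*(-3) = -(-1 - 4*25)*(-3) = -(-1 - 100)*(-3) = -1*(-101)*(-3) = 101*(-3) = -303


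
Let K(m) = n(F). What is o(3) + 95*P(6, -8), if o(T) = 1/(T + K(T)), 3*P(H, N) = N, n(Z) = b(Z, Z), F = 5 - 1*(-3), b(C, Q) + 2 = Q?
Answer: -2279/9 ≈ -253.22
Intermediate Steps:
b(C, Q) = -2 + Q
F = 8 (F = 5 + 3 = 8)
n(Z) = -2 + Z
P(H, N) = N/3
K(m) = 6 (K(m) = -2 + 8 = 6)
o(T) = 1/(6 + T) (o(T) = 1/(T + 6) = 1/(6 + T))
o(3) + 95*P(6, -8) = 1/(6 + 3) + 95*((1/3)*(-8)) = 1/9 + 95*(-8/3) = 1/9 - 760/3 = -2279/9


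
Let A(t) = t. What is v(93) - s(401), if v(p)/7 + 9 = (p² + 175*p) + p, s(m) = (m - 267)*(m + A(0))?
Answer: 121322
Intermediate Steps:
s(m) = m*(-267 + m) (s(m) = (m - 267)*(m + 0) = (-267 + m)*m = m*(-267 + m))
v(p) = -63 + 7*p² + 1232*p (v(p) = -63 + 7*((p² + 175*p) + p) = -63 + 7*(p² + 176*p) = -63 + (7*p² + 1232*p) = -63 + 7*p² + 1232*p)
v(93) - s(401) = (-63 + 7*93² + 1232*93) - 401*(-267 + 401) = (-63 + 7*8649 + 114576) - 401*134 = (-63 + 60543 + 114576) - 1*53734 = 175056 - 53734 = 121322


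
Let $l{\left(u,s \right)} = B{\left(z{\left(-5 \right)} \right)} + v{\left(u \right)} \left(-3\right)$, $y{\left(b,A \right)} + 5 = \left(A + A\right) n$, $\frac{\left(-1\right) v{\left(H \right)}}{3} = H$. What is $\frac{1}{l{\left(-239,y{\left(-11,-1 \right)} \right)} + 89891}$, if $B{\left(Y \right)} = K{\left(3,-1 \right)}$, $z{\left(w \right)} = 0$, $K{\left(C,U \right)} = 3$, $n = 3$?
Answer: $\frac{1}{87743} \approx 1.1397 \cdot 10^{-5}$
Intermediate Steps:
$v{\left(H \right)} = - 3 H$
$B{\left(Y \right)} = 3$
$y{\left(b,A \right)} = -5 + 6 A$ ($y{\left(b,A \right)} = -5 + \left(A + A\right) 3 = -5 + 2 A 3 = -5 + 6 A$)
$l{\left(u,s \right)} = 3 + 9 u$ ($l{\left(u,s \right)} = 3 + - 3 u \left(-3\right) = 3 + 9 u$)
$\frac{1}{l{\left(-239,y{\left(-11,-1 \right)} \right)} + 89891} = \frac{1}{\left(3 + 9 \left(-239\right)\right) + 89891} = \frac{1}{\left(3 - 2151\right) + 89891} = \frac{1}{-2148 + 89891} = \frac{1}{87743}$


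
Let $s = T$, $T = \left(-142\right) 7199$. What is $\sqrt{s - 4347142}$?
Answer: $30 i \sqrt{5966} \approx 2317.2 i$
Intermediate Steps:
$T = -1022258$
$s = -1022258$
$\sqrt{s - 4347142} = \sqrt{-1022258 - 4347142} = \sqrt{-5369400} = 30 i \sqrt{5966}$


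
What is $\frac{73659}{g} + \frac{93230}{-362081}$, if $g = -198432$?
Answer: $- \frac{15056779913}{23949485664} \approx -0.62869$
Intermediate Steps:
$\frac{73659}{g} + \frac{93230}{-362081} = \frac{73659}{-198432} + \frac{93230}{-362081} = 73659 \left(- \frac{1}{198432}\right) + 93230 \left(- \frac{1}{362081}\right) = - \frac{24553}{66144} - \frac{93230}{362081} = - \frac{15056779913}{23949485664}$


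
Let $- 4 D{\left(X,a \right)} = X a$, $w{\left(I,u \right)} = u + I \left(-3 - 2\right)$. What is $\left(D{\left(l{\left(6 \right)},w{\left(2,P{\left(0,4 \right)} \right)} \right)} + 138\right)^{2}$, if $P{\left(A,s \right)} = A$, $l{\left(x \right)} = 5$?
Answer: $\frac{90601}{4} \approx 22650.0$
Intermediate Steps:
$w{\left(I,u \right)} = u - 5 I$ ($w{\left(I,u \right)} = u + I \left(-5\right) = u - 5 I$)
$D{\left(X,a \right)} = - \frac{X a}{4}$
$\left(D{\left(l{\left(6 \right)},w{\left(2,P{\left(0,4 \right)} \right)} \right)} + 138\right)^{2} = \left(\left(- \frac{1}{4}\right) 5 \left(0 - 10\right) + 138\right)^{2} = \left(\left(- \frac{1}{4}\right) 5 \left(-10\right) + 138\right)^{2} = \left(\frac{25}{2} + 138\right)^{2} = \left(\frac{301}{2}\right)^{2} = \frac{90601}{4}$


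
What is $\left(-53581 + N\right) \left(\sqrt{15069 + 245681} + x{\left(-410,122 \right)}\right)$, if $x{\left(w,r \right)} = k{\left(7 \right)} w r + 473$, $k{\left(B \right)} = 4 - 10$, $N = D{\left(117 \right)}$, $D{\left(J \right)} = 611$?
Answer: $-15922411210 - 264850 \sqrt{10430} \approx -1.5949 \cdot 10^{10}$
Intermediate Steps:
$N = 611$
$k{\left(B \right)} = -6$ ($k{\left(B \right)} = 4 - 10 = -6$)
$x{\left(w,r \right)} = 473 - 6 r w$ ($x{\left(w,r \right)} = - 6 w r + 473 = - 6 r w + 473 = 473 - 6 r w$)
$\left(-53581 + N\right) \left(\sqrt{15069 + 245681} + x{\left(-410,122 \right)}\right) = \left(-53581 + 611\right) \left(\sqrt{15069 + 245681} - \left(-473 + 732 \left(-410\right)\right)\right) = - 52970 \left(\sqrt{260750} + \left(473 + 300120\right)\right) = - 52970 \left(5 \sqrt{10430} + 300593\right) = - 52970 \left(300593 + 5 \sqrt{10430}\right) = -15922411210 - 264850 \sqrt{10430}$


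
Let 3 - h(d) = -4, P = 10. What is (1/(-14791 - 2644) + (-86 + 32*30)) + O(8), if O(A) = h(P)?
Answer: 15360234/17435 ≈ 881.00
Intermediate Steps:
h(d) = 7 (h(d) = 3 - 1*(-4) = 3 + 4 = 7)
O(A) = 7
(1/(-14791 - 2644) + (-86 + 32*30)) + O(8) = (1/(-14791 - 2644) + (-86 + 32*30)) + 7 = (1/(-17435) + (-86 + 960)) + 7 = (-1/17435 + 874) + 7 = 15238189/17435 + 7 = 15360234/17435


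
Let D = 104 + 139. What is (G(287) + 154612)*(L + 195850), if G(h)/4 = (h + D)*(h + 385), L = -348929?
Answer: -241750316908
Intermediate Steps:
D = 243
G(h) = 4*(243 + h)*(385 + h) (G(h) = 4*((h + 243)*(h + 385)) = 4*((243 + h)*(385 + h)) = 4*(243 + h)*(385 + h))
(G(287) + 154612)*(L + 195850) = ((374220 + 4*287² + 2512*287) + 154612)*(-348929 + 195850) = ((374220 + 4*82369 + 720944) + 154612)*(-153079) = ((374220 + 329476 + 720944) + 154612)*(-153079) = (1424640 + 154612)*(-153079) = 1579252*(-153079) = -241750316908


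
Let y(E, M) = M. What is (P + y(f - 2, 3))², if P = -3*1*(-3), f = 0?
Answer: 144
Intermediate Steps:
P = 9 (P = -3*(-3) = 9)
(P + y(f - 2, 3))² = (9 + 3)² = 12² = 144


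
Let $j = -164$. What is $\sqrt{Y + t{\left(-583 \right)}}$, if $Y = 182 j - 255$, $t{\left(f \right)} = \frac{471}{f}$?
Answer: $\frac{2 i \sqrt{2557988290}}{583} \approx 173.5 i$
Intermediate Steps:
$Y = -30103$ ($Y = 182 \left(-164\right) - 255 = -29848 - 255 = -30103$)
$\sqrt{Y + t{\left(-583 \right)}} = \sqrt{-30103 + \frac{471}{-583}} = \sqrt{-30103 + 471 \left(- \frac{1}{583}\right)} = \sqrt{-30103 - \frac{471}{583}} = \sqrt{- \frac{17550520}{583}} = \frac{2 i \sqrt{2557988290}}{583}$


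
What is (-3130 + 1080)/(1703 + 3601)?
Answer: -1025/2652 ≈ -0.38650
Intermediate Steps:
(-3130 + 1080)/(1703 + 3601) = -2050/5304 = -2050*1/5304 = -1025/2652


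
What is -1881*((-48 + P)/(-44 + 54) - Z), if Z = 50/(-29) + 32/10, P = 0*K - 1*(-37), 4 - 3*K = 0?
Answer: 1405107/290 ≈ 4845.2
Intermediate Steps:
K = 4/3 (K = 4/3 - 1/3*0 = 4/3 + 0 = 4/3 ≈ 1.3333)
P = 37 (P = 0*(4/3) - 1*(-37) = 0 + 37 = 37)
Z = 214/145 (Z = 50*(-1/29) + 32*(1/10) = -50/29 + 16/5 = 214/145 ≈ 1.4759)
-1881*((-48 + P)/(-44 + 54) - Z) = -1881*((-48 + 37)/(-44 + 54) - 1*214/145) = -1881*(-11/10 - 214/145) = -1881*(-747/290) = 1405107/290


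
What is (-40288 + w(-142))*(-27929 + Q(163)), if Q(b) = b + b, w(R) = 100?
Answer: 1109309364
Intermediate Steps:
Q(b) = 2*b
(-40288 + w(-142))*(-27929 + Q(163)) = (-40288 + 100)*(-27929 + 2*163) = -40188*(-27929 + 326) = -40188*(-27603) = 1109309364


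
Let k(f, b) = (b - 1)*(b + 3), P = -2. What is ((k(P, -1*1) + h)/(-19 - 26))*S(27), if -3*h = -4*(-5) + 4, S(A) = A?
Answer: 36/5 ≈ 7.2000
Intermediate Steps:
h = -8 (h = -(-4*(-5) + 4)/3 = -(20 + 4)/3 = -⅓*24 = -8)
k(f, b) = (-1 + b)*(3 + b)
((k(P, -1*1) + h)/(-19 - 26))*S(27) = (((-3 + (-1*1)² + 2*(-1*1)) - 8)/(-19 - 26))*27 = (((-3 + (-1)² + 2*(-1)) - 8)/(-45))*27 = (((-3 + 1 - 2) - 8)*(-1/45))*27 = ((-4 - 8)*(-1/45))*27 = -12*(-1/45)*27 = (4/15)*27 = 36/5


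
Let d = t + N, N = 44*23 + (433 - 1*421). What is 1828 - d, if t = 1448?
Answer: -644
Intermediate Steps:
N = 1024 (N = 1012 + (433 - 421) = 1012 + 12 = 1024)
d = 2472 (d = 1448 + 1024 = 2472)
1828 - d = 1828 - 1*2472 = 1828 - 2472 = -644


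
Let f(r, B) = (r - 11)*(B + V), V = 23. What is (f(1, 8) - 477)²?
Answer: 619369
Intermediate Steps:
f(r, B) = (-11 + r)*(23 + B) (f(r, B) = (r - 11)*(B + 23) = (-11 + r)*(23 + B))
(f(1, 8) - 477)² = ((-253 - 11*8 + 23*1 + 8*1) - 477)² = ((-253 - 88 + 23 + 8) - 477)² = (-310 - 477)² = (-787)² = 619369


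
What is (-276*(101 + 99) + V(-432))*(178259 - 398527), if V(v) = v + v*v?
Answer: -28853345856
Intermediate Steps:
V(v) = v + v²
(-276*(101 + 99) + V(-432))*(178259 - 398527) = (-276*(101 + 99) - 432*(1 - 432))*(178259 - 398527) = (-276*200 - 432*(-431))*(-220268) = (-55200 + 186192)*(-220268) = 130992*(-220268) = -28853345856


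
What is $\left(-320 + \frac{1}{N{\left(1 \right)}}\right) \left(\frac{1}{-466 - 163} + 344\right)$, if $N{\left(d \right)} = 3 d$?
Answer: $- \frac{69167875}{629} \approx -1.0996 \cdot 10^{5}$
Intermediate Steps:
$\left(-320 + \frac{1}{N{\left(1 \right)}}\right) \left(\frac{1}{-466 - 163} + 344\right) = \left(-320 + \frac{1}{3 \cdot 1}\right) \left(\frac{1}{-466 - 163} + 344\right) = \left(-320 + \frac{1}{3}\right) \left(\frac{1}{-629} + 344\right) = \left(-320 + \frac{1}{3}\right) \left(- \frac{1}{629} + 344\right) = \left(- \frac{959}{3}\right) \frac{216375}{629} = - \frac{69167875}{629}$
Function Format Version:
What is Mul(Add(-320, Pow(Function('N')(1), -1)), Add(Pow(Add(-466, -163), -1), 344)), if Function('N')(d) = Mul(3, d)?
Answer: Rational(-69167875, 629) ≈ -1.0996e+5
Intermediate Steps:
Mul(Add(-320, Pow(Function('N')(1), -1)), Add(Pow(Add(-466, -163), -1), 344)) = Mul(Add(-320, Pow(Mul(3, 1), -1)), Add(Pow(Add(-466, -163), -1), 344)) = Mul(Add(-320, Pow(3, -1)), Add(Pow(-629, -1), 344)) = Mul(Add(-320, Rational(1, 3)), Add(Rational(-1, 629), 344)) = Mul(Rational(-959, 3), Rational(216375, 629)) = Rational(-69167875, 629)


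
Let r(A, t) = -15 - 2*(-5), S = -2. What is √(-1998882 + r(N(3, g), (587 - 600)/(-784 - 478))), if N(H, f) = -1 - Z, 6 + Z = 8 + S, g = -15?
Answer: I*√1998887 ≈ 1413.8*I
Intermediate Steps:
Z = 0 (Z = -6 + (8 - 2) = -6 + 6 = 0)
N(H, f) = -1 (N(H, f) = -1 - 1*0 = -1 + 0 = -1)
r(A, t) = -5 (r(A, t) = -15 + 10 = -5)
√(-1998882 + r(N(3, g), (587 - 600)/(-784 - 478))) = √(-1998882 - 5) = √(-1998887) = I*√1998887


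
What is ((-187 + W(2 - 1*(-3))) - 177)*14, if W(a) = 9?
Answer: -4970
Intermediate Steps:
((-187 + W(2 - 1*(-3))) - 177)*14 = ((-187 + 9) - 177)*14 = (-178 - 177)*14 = -355*14 = -4970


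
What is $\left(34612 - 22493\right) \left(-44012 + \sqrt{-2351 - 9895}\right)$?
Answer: $-533381428 + 12119 i \sqrt{12246} \approx -5.3338 \cdot 10^{8} + 1.3411 \cdot 10^{6} i$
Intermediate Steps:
$\left(34612 - 22493\right) \left(-44012 + \sqrt{-2351 - 9895}\right) = 12119 \left(-44012 + \sqrt{-12246}\right) = 12119 \left(-44012 + i \sqrt{12246}\right) = -533381428 + 12119 i \sqrt{12246}$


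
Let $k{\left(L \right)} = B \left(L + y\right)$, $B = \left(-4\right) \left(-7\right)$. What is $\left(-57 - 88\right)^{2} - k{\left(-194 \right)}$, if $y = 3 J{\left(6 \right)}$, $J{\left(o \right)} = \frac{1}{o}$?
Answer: $26443$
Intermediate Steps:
$B = 28$
$y = \frac{1}{2}$ ($y = \frac{3}{6} = 3 \cdot \frac{1}{6} = \frac{1}{2} \approx 0.5$)
$k{\left(L \right)} = 14 + 28 L$ ($k{\left(L \right)} = 28 \left(L + \frac{1}{2}\right) = 28 \left(\frac{1}{2} + L\right) = 14 + 28 L$)
$\left(-57 - 88\right)^{2} - k{\left(-194 \right)} = \left(-57 - 88\right)^{2} - \left(14 + 28 \left(-194\right)\right) = \left(-145\right)^{2} - \left(14 - 5432\right) = 21025 - -5418 = 21025 + 5418 = 26443$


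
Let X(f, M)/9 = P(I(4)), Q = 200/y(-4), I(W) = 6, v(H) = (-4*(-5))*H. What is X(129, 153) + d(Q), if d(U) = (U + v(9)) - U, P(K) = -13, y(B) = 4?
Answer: 63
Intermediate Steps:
v(H) = 20*H
Q = 50 (Q = 200/4 = 200*(¼) = 50)
X(f, M) = -117 (X(f, M) = 9*(-13) = -117)
d(U) = 180 (d(U) = (U + 20*9) - U = (U + 180) - U = (180 + U) - U = 180)
X(129, 153) + d(Q) = -117 + 180 = 63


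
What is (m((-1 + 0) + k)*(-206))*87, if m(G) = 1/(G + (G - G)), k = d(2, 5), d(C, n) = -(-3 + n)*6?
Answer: 17922/13 ≈ 1378.6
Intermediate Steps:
d(C, n) = 18 - 6*n (d(C, n) = -(-18 + 6*n) = 18 - 6*n)
k = -12 (k = 18 - 6*5 = 18 - 30 = -12)
m(G) = 1/G (m(G) = 1/(G + 0) = 1/G)
(m((-1 + 0) + k)*(-206))*87 = (-206/((-1 + 0) - 12))*87 = (-206/(-1 - 12))*87 = (-206/(-13))*87 = -1/13*(-206)*87 = (206/13)*87 = 17922/13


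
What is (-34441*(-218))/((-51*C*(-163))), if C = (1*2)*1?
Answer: 3754069/8313 ≈ 451.59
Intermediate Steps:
C = 2 (C = 2*1 = 2)
(-34441*(-218))/((-51*C*(-163))) = (-34441*(-218))/((-51*2*(-163))) = 7508138/((-102*(-163))) = 7508138/16626 = 7508138*(1/16626) = 3754069/8313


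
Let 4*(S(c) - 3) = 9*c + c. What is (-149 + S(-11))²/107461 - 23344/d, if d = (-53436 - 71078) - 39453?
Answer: 29777380839/70480231148 ≈ 0.42249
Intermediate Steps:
S(c) = 3 + 5*c/2 (S(c) = 3 + (9*c + c)/4 = 3 + (10*c)/4 = 3 + 5*c/2)
d = -163967 (d = -124514 - 39453 = -163967)
(-149 + S(-11))²/107461 - 23344/d = (-149 + (3 + (5/2)*(-11)))²/107461 - 23344/(-163967) = (-149 + (3 - 55/2))²*(1/107461) - 23344*(-1/163967) = (-149 - 49/2)²*(1/107461) + 23344/163967 = (-347/2)²*(1/107461) + 23344/163967 = (120409/4)*(1/107461) + 23344/163967 = 120409/429844 + 23344/163967 = 29777380839/70480231148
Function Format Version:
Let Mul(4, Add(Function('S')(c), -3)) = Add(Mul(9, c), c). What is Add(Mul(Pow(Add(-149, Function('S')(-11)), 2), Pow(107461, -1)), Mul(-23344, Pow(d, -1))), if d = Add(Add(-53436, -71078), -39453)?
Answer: Rational(29777380839, 70480231148) ≈ 0.42249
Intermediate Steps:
Function('S')(c) = Add(3, Mul(Rational(5, 2), c)) (Function('S')(c) = Add(3, Mul(Rational(1, 4), Add(Mul(9, c), c))) = Add(3, Mul(Rational(1, 4), Mul(10, c))) = Add(3, Mul(Rational(5, 2), c)))
d = -163967 (d = Add(-124514, -39453) = -163967)
Add(Mul(Pow(Add(-149, Function('S')(-11)), 2), Pow(107461, -1)), Mul(-23344, Pow(d, -1))) = Add(Mul(Pow(Add(-149, Add(3, Mul(Rational(5, 2), -11))), 2), Pow(107461, -1)), Mul(-23344, Pow(-163967, -1))) = Add(Mul(Pow(Add(-149, Add(3, Rational(-55, 2))), 2), Rational(1, 107461)), Mul(-23344, Rational(-1, 163967))) = Add(Mul(Pow(Add(-149, Rational(-49, 2)), 2), Rational(1, 107461)), Rational(23344, 163967)) = Add(Mul(Pow(Rational(-347, 2), 2), Rational(1, 107461)), Rational(23344, 163967)) = Add(Mul(Rational(120409, 4), Rational(1, 107461)), Rational(23344, 163967)) = Add(Rational(120409, 429844), Rational(23344, 163967)) = Rational(29777380839, 70480231148)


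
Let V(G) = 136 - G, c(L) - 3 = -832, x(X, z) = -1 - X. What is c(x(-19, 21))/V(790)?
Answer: 829/654 ≈ 1.2676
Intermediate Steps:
c(L) = -829 (c(L) = 3 - 832 = -829)
c(x(-19, 21))/V(790) = -829/(136 - 1*790) = -829/(136 - 790) = -829/(-654) = -829*(-1/654) = 829/654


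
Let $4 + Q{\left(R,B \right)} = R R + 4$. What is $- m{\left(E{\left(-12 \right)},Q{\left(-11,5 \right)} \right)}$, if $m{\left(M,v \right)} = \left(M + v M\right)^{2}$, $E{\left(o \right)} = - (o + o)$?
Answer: $-8573184$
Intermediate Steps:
$Q{\left(R,B \right)} = R^{2}$ ($Q{\left(R,B \right)} = -4 + \left(R R + 4\right) = -4 + \left(R^{2} + 4\right) = -4 + \left(4 + R^{2}\right) = R^{2}$)
$E{\left(o \right)} = - 2 o$
$m{\left(M,v \right)} = \left(M + M v\right)^{2}$
$- m{\left(E{\left(-12 \right)},Q{\left(-11,5 \right)} \right)} = - \left(\left(-2\right) \left(-12\right)\right)^{2} \left(1 + \left(-11\right)^{2}\right)^{2} = - 24^{2} \left(1 + 121\right)^{2} = - 576 \cdot 122^{2} = - 576 \cdot 14884 = \left(-1\right) 8573184 = -8573184$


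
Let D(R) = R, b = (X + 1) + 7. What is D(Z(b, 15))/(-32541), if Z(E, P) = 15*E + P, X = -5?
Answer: -20/10847 ≈ -0.0018438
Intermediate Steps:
b = 3 (b = (-5 + 1) + 7 = -4 + 7 = 3)
Z(E, P) = P + 15*E
D(Z(b, 15))/(-32541) = (15 + 15*3)/(-32541) = (15 + 45)*(-1/32541) = 60*(-1/32541) = -20/10847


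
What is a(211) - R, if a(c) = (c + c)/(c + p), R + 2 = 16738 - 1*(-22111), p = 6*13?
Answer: -11226361/289 ≈ -38846.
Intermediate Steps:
p = 78
R = 38847 (R = -2 + (16738 - 1*(-22111)) = -2 + (16738 + 22111) = -2 + 38849 = 38847)
a(c) = 2*c/(78 + c) (a(c) = (c + c)/(c + 78) = (2*c)/(78 + c) = 2*c/(78 + c))
a(211) - R = 2*211/(78 + 211) - 1*38847 = 2*211/289 - 38847 = 2*211*(1/289) - 38847 = 422/289 - 38847 = -11226361/289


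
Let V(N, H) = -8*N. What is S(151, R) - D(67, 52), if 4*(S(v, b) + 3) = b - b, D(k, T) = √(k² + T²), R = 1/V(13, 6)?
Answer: -3 - √7193 ≈ -87.812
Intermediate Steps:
R = -1/104 (R = 1/(-8*13) = 1/(-104) = -1/104 ≈ -0.0096154)
D(k, T) = √(T² + k²)
S(v, b) = -3 (S(v, b) = -3 + (b - b)/4 = -3 + (¼)*0 = -3 + 0 = -3)
S(151, R) - D(67, 52) = -3 - √(52² + 67²) = -3 - √(2704 + 4489) = -3 - √7193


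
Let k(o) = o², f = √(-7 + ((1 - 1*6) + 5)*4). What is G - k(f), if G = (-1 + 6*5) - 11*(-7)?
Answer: 113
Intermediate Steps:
G = 106 (G = (-1 + 30) + 77 = 29 + 77 = 106)
f = I*√7 (f = √(-7 + ((1 - 6) + 5)*4) = √(-7 + (-5 + 5)*4) = √(-7 + 0*4) = √(-7 + 0) = √(-7) = I*√7 ≈ 2.6458*I)
G - k(f) = 106 - (I*√7)² = 106 - 1*(-7) = 106 + 7 = 113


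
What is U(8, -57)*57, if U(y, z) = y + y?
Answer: 912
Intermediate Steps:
U(y, z) = 2*y
U(8, -57)*57 = (2*8)*57 = 16*57 = 912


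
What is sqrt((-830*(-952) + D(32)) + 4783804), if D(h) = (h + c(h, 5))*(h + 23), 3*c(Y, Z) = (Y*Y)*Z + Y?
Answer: 2*sqrt(12757899)/3 ≈ 2381.2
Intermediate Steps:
c(Y, Z) = Y/3 + Z*Y**2/3 (c(Y, Z) = ((Y*Y)*Z + Y)/3 = (Y**2*Z + Y)/3 = (Z*Y**2 + Y)/3 = (Y + Z*Y**2)/3 = Y/3 + Z*Y**2/3)
D(h) = (23 + h)*(h + h*(1 + 5*h)/3) (D(h) = (h + h*(1 + h*5)/3)*(h + 23) = (h + h*(1 + 5*h)/3)*(23 + h) = (23 + h)*(h + h*(1 + 5*h)/3))
sqrt((-830*(-952) + D(32)) + 4783804) = sqrt((-830*(-952) + (1/3)*32*(92 + 5*32**2 + 119*32)) + 4783804) = sqrt((790160 + (1/3)*32*(92 + 5*1024 + 3808)) + 4783804) = sqrt((790160 + (1/3)*32*(92 + 5120 + 3808)) + 4783804) = sqrt((790160 + (1/3)*32*9020) + 4783804) = sqrt((790160 + 288640/3) + 4783804) = sqrt(2659120/3 + 4783804) = sqrt(17010532/3) = 2*sqrt(12757899)/3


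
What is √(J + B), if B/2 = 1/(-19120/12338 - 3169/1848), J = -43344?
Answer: 8*I*√333943574591823/702197 ≈ 208.19*I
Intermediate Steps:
B = -22800624/37216441 (B = 2/(-19120/12338 - 3169/1848) = 2/(-19120*1/12338 - 3169*1/1848) = 2/(-9560/6169 - 3169/1848) = 2/(-37216441/11400312) = 2*(-11400312/37216441) = -22800624/37216441 ≈ -0.61265)
√(J + B) = √(-43344 - 22800624/37216441) = √(-1613132219328/37216441) = 8*I*√333943574591823/702197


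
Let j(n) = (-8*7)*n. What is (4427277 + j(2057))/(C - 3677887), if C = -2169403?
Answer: -862417/1169458 ≈ -0.73745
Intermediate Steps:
j(n) = -56*n
(4427277 + j(2057))/(C - 3677887) = (4427277 - 56*2057)/(-2169403 - 3677887) = (4427277 - 115192)/(-5847290) = 4312085*(-1/5847290) = -862417/1169458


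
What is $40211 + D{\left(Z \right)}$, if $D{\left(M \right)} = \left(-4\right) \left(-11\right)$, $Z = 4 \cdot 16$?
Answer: $40255$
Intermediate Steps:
$Z = 64$
$D{\left(M \right)} = 44$
$40211 + D{\left(Z \right)} = 40211 + 44 = 40255$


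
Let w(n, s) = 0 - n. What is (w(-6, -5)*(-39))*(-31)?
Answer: 7254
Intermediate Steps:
w(n, s) = -n
(w(-6, -5)*(-39))*(-31) = (-1*(-6)*(-39))*(-31) = (6*(-39))*(-31) = -234*(-31) = 7254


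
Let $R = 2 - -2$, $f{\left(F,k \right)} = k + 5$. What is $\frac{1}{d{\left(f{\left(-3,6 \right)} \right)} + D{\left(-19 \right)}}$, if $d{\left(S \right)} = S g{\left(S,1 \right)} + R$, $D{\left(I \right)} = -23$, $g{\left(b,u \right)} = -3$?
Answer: $- \frac{1}{52} \approx -0.019231$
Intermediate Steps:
$f{\left(F,k \right)} = 5 + k$
$R = 4$ ($R = 2 + 2 = 4$)
$d{\left(S \right)} = 4 - 3 S$ ($d{\left(S \right)} = S \left(-3\right) + 4 = - 3 S + 4 = 4 - 3 S$)
$\frac{1}{d{\left(f{\left(-3,6 \right)} \right)} + D{\left(-19 \right)}} = \frac{1}{\left(4 - 3 \left(5 + 6\right)\right) - 23} = \frac{1}{\left(4 - 33\right) - 23} = \frac{1}{-29 - 23} = \frac{1}{-52} = - \frac{1}{52}$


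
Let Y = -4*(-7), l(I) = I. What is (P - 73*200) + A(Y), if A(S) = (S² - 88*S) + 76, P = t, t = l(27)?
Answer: -16177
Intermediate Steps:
t = 27
P = 27
Y = 28
A(S) = 76 + S² - 88*S
(P - 73*200) + A(Y) = (27 - 73*200) + (76 + 28² - 88*28) = (27 - 14600) + (76 + 784 - 2464) = -14573 - 1604 = -16177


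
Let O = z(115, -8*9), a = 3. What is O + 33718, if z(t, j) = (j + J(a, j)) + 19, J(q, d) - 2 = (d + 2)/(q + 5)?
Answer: 134633/4 ≈ 33658.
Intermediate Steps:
J(q, d) = 2 + (2 + d)/(5 + q) (J(q, d) = 2 + (d + 2)/(q + 5) = 2 + (2 + d)/(5 + q))
z(t, j) = 85/4 + 9*j/8 (z(t, j) = (j + (12 + j + 2*3)/(5 + 3)) + 19 = (j + (12 + j + 6)/8) + 19 = (j + (18 + j)/8) + 19 = (j + (9/4 + j/8)) + 19 = (9/4 + 9*j/8) + 19 = 85/4 + 9*j/8)
O = -239/4 (O = 85/4 + 9*(-8*9)/8 = 85/4 + (9/8)*(-72) = 85/4 - 81 = -239/4 ≈ -59.750)
O + 33718 = -239/4 + 33718 = 134633/4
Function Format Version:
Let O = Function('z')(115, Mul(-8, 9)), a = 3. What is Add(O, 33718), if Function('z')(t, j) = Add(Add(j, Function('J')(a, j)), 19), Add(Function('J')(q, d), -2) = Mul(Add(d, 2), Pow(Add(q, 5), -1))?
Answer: Rational(134633, 4) ≈ 33658.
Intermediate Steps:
Function('J')(q, d) = Add(2, Mul(Pow(Add(5, q), -1), Add(2, d))) (Function('J')(q, d) = Add(2, Mul(Add(d, 2), Pow(Add(q, 5), -1))) = Add(2, Mul(Add(2, d), Pow(Add(5, q), -1))) = Add(2, Mul(Pow(Add(5, q), -1), Add(2, d))))
Function('z')(t, j) = Add(Rational(85, 4), Mul(Rational(9, 8), j)) (Function('z')(t, j) = Add(Add(j, Mul(Pow(Add(5, 3), -1), Add(12, j, Mul(2, 3)))), 19) = Add(Add(j, Mul(Pow(8, -1), Add(12, j, 6))), 19) = Add(Add(j, Mul(Rational(1, 8), Add(18, j))), 19) = Add(Add(j, Add(Rational(9, 4), Mul(Rational(1, 8), j))), 19) = Add(Add(Rational(9, 4), Mul(Rational(9, 8), j)), 19) = Add(Rational(85, 4), Mul(Rational(9, 8), j)))
O = Rational(-239, 4) (O = Add(Rational(85, 4), Mul(Rational(9, 8), Mul(-8, 9))) = Add(Rational(85, 4), Mul(Rational(9, 8), -72)) = Add(Rational(85, 4), -81) = Rational(-239, 4) ≈ -59.750)
Add(O, 33718) = Add(Rational(-239, 4), 33718) = Rational(134633, 4)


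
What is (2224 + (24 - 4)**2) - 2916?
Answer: -292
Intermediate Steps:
(2224 + (24 - 4)**2) - 2916 = (2224 + 20**2) - 2916 = (2224 + 400) - 2916 = 2624 - 2916 = -292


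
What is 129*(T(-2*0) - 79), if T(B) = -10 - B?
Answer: -11481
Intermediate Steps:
129*(T(-2*0) - 79) = 129*((-10 - (-2)*0) - 79) = 129*((-10 - 1*0) - 79) = 129*((-10 + 0) - 79) = 129*(-10 - 79) = 129*(-89) = -11481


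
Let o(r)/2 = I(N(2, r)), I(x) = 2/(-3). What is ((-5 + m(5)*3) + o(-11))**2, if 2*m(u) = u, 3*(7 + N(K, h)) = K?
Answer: 49/36 ≈ 1.3611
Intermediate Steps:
N(K, h) = -7 + K/3
m(u) = u/2
I(x) = -2/3 (I(x) = 2*(-1/3) = -2/3)
o(r) = -4/3 (o(r) = 2*(-2/3) = -4/3)
((-5 + m(5)*3) + o(-11))**2 = ((-5 + ((1/2)*5)*3) - 4/3)**2 = ((-5 + (5/2)*3) - 4/3)**2 = ((-5 + 15/2) - 4/3)**2 = (5/2 - 4/3)**2 = (7/6)**2 = 49/36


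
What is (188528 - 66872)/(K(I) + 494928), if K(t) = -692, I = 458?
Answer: 30414/123559 ≈ 0.24615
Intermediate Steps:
(188528 - 66872)/(K(I) + 494928) = (188528 - 66872)/(-692 + 494928) = 121656/494236 = 121656*(1/494236) = 30414/123559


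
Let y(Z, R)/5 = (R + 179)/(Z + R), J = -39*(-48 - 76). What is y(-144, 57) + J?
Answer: 419552/87 ≈ 4822.4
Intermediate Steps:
J = 4836 (J = -39*(-124) = 4836)
y(Z, R) = 5*(179 + R)/(R + Z) (y(Z, R) = 5*((R + 179)/(Z + R)) = 5*((179 + R)/(R + Z)) = 5*(179 + R)/(R + Z))
y(-144, 57) + J = 5*(179 + 57)/(57 - 144) + 4836 = 5*236/(-87) + 4836 = 5*(-1/87)*236 + 4836 = -1180/87 + 4836 = 419552/87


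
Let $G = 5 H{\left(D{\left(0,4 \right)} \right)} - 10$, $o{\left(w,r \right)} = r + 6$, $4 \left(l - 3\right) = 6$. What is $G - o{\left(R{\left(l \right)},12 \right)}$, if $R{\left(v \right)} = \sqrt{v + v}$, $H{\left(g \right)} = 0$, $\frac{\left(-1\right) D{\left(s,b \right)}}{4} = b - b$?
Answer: $-28$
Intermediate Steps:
$l = \frac{9}{2}$ ($l = 3 + \frac{1}{4} \cdot 6 = 3 + \frac{3}{2} = \frac{9}{2} \approx 4.5$)
$D{\left(s,b \right)} = 0$ ($D{\left(s,b \right)} = - 4 \left(b - b\right) = \left(-4\right) 0 = 0$)
$R{\left(v \right)} = \sqrt{2} \sqrt{v}$ ($R{\left(v \right)} = \sqrt{2 v} = \sqrt{2} \sqrt{v}$)
$o{\left(w,r \right)} = 6 + r$
$G = -10$ ($G = 5 \cdot 0 - 10 = 0 - 10 = -10$)
$G - o{\left(R{\left(l \right)},12 \right)} = -10 - \left(6 + 12\right) = -10 - 18 = -28$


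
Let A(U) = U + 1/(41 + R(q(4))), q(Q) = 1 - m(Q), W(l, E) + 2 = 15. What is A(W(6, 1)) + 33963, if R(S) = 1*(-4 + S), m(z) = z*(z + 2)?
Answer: 475665/14 ≈ 33976.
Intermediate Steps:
m(z) = z*(2 + z)
W(l, E) = 13 (W(l, E) = -2 + 15 = 13)
q(Q) = 1 - Q*(2 + Q)
R(S) = -4 + S
A(U) = 1/14 + U (A(U) = U + 1/(41 + (-4 + (1 - 1*4*(2 + 4)))) = U + 1/(41 + (-4 + (1 - 1*4*6))) = U + 1/(41 + (-4 + (1 - 24))) = U + 1/(41 + (-4 - 23)) = U + 1/(41 - 27) = U + 1/14 = 1/14 + U)
A(W(6, 1)) + 33963 = (1/14 + 13) + 33963 = 183/14 + 33963 = 475665/14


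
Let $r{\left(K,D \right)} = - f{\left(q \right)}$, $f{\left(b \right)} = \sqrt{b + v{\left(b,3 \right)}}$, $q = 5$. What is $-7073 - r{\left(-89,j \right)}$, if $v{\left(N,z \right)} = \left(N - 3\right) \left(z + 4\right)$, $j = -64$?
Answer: $-7073 + \sqrt{19} \approx -7068.6$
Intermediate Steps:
$v{\left(N,z \right)} = \left(-3 + N\right) \left(4 + z\right)$
$f{\left(b \right)} = \sqrt{-21 + 8 b}$ ($f{\left(b \right)} = \sqrt{b + \left(-12 - 9 + 4 b + b 3\right)} = \sqrt{b + \left(-12 - 9 + 4 b + 3 b\right)} = \sqrt{b + \left(-21 + 7 b\right)} = \sqrt{-21 + 8 b}$)
$r{\left(K,D \right)} = - \sqrt{19}$ ($r{\left(K,D \right)} = - \sqrt{-21 + 8 \cdot 5} = - \sqrt{-21 + 40} = - \sqrt{19}$)
$-7073 - r{\left(-89,j \right)} = -7073 - - \sqrt{19} = -7073 + \sqrt{19}$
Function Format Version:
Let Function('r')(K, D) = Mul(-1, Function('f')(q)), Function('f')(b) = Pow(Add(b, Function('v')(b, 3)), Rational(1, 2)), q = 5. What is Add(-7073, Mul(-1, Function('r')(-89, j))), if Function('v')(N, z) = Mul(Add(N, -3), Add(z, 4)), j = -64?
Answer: Add(-7073, Pow(19, Rational(1, 2))) ≈ -7068.6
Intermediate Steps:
Function('v')(N, z) = Mul(Add(-3, N), Add(4, z))
Function('f')(b) = Pow(Add(-21, Mul(8, b)), Rational(1, 2)) (Function('f')(b) = Pow(Add(b, Add(-12, Mul(-3, 3), Mul(4, b), Mul(b, 3))), Rational(1, 2)) = Pow(Add(b, Add(-12, -9, Mul(4, b), Mul(3, b))), Rational(1, 2)) = Pow(Add(b, Add(-21, Mul(7, b))), Rational(1, 2)) = Pow(Add(-21, Mul(8, b)), Rational(1, 2)))
Function('r')(K, D) = Mul(-1, Pow(19, Rational(1, 2))) (Function('r')(K, D) = Mul(-1, Pow(Add(-21, Mul(8, 5)), Rational(1, 2))) = Mul(-1, Pow(Add(-21, 40), Rational(1, 2))) = Mul(-1, Pow(19, Rational(1, 2))))
Add(-7073, Mul(-1, Function('r')(-89, j))) = Add(-7073, Mul(-1, Mul(-1, Pow(19, Rational(1, 2))))) = Add(-7073, Pow(19, Rational(1, 2)))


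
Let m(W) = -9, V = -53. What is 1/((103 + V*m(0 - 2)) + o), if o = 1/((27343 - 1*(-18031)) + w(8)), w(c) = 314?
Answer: 45688/26499041 ≈ 0.0017241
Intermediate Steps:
o = 1/45688 (o = 1/((27343 - 1*(-18031)) + 314) = 1/((27343 + 18031) + 314) = 1/(45374 + 314) = 1/45688 ≈ 2.1888e-5)
1/((103 + V*m(0 - 2)) + o) = 1/((103 - 53*(-9)) + 1/45688) = 1/((103 + 477) + 1/45688) = 1/(580 + 1/45688) = 1/(26499041/45688) = 45688/26499041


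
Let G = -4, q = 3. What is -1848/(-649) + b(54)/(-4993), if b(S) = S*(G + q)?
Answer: 842010/294587 ≈ 2.8583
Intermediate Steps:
b(S) = -S (b(S) = S*(-4 + 3) = S*(-1) = -S)
-1848/(-649) + b(54)/(-4993) = -1848/(-649) - 1*54/(-4993) = -1848*(-1/649) - 54*(-1/4993) = 168/59 + 54/4993 = 842010/294587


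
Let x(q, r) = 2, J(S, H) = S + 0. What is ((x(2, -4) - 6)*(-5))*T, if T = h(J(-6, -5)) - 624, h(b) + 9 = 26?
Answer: -12140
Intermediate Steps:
J(S, H) = S
h(b) = 17 (h(b) = -9 + 26 = 17)
T = -607 (T = 17 - 624 = -607)
((x(2, -4) - 6)*(-5))*T = ((2 - 6)*(-5))*(-607) = -4*(-5)*(-607) = 20*(-607) = -12140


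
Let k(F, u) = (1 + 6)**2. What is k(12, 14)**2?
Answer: 2401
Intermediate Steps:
k(F, u) = 49 (k(F, u) = 7**2 = 49)
k(12, 14)**2 = 49**2 = 2401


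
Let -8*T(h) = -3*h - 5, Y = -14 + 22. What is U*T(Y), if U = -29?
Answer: -841/8 ≈ -105.13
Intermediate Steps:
Y = 8
T(h) = 5/8 + 3*h/8 (T(h) = -(-3*h - 5)/8 = -(-5 - 3*h)/8 = 5/8 + 3*h/8)
U*T(Y) = -29*(5/8 + (3/8)*8) = -29*(5/8 + 3) = -29*29/8 = -841/8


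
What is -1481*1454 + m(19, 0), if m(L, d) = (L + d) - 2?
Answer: -2153357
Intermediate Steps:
m(L, d) = -2 + L + d
-1481*1454 + m(19, 0) = -1481*1454 + (-2 + 19 + 0) = -2153374 + 17 = -2153357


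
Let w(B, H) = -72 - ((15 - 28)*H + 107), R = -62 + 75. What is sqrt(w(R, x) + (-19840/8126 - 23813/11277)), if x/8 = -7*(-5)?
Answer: 2*sqrt(201561779071040507)/15272817 ≈ 58.792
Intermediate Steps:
x = 280 (x = 8*(-7*(-5)) = 8*35 = 280)
R = 13
w(B, H) = -179 + 13*H (w(B, H) = -72 - (-13*H + 107) = -72 - (107 - 13*H) = -72 + (-107 + 13*H) = -179 + 13*H)
sqrt(w(R, x) + (-19840/8126 - 23813/11277)) = sqrt((-179 + 13*280) + (-19840/8126 - 23813/11277)) = sqrt((-179 + 3640) + (-19840*1/8126 - 23813*1/11277)) = sqrt(3461 + (-9920/4063 - 23813/11277)) = sqrt(3461 - 208620059/45818451) = sqrt(158369038852/45818451) = 2*sqrt(201561779071040507)/15272817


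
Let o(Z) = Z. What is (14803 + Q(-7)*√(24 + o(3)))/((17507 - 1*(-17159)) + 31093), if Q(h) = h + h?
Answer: 14803/65759 - 42*√3/65759 ≈ 0.22400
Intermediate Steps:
Q(h) = 2*h
(14803 + Q(-7)*√(24 + o(3)))/((17507 - 1*(-17159)) + 31093) = (14803 + (2*(-7))*√(24 + 3))/((17507 - 1*(-17159)) + 31093) = (14803 - 42*√3)/((17507 + 17159) + 31093) = (14803 - 42*√3)/(34666 + 31093) = (14803 - 42*√3)/65759 = (14803 - 42*√3)*(1/65759) = 14803/65759 - 42*√3/65759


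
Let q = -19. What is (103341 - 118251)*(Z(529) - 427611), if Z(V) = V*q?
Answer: 6525540420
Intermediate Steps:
Z(V) = -19*V (Z(V) = V*(-19) = -19*V)
(103341 - 118251)*(Z(529) - 427611) = (103341 - 118251)*(-19*529 - 427611) = -14910*(-10051 - 427611) = -14910*(-437662) = 6525540420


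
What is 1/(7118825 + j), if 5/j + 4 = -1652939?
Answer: 1652943/11767011951970 ≈ 1.4047e-7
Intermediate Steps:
j = -5/1652943 (j = 5/(-4 - 1652939) = 5/(-1652943) = 5*(-1/1652943) = -5/1652943 ≈ -3.0249e-6)
1/(7118825 + j) = 1/(7118825 - 5/1652943) = 1/(11767011951970/1652943) = 1652943/11767011951970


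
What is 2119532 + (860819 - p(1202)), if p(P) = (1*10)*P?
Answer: 2968331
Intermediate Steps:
p(P) = 10*P
2119532 + (860819 - p(1202)) = 2119532 + (860819 - 10*1202) = 2119532 + (860819 - 1*12020) = 2119532 + (860819 - 12020) = 2119532 + 848799 = 2968331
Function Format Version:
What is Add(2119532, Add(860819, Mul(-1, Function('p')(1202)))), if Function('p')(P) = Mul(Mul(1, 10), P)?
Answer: 2968331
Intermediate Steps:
Function('p')(P) = Mul(10, P)
Add(2119532, Add(860819, Mul(-1, Function('p')(1202)))) = Add(2119532, Add(860819, Mul(-1, Mul(10, 1202)))) = Add(2119532, Add(860819, Mul(-1, 12020))) = Add(2119532, Add(860819, -12020)) = Add(2119532, 848799) = 2968331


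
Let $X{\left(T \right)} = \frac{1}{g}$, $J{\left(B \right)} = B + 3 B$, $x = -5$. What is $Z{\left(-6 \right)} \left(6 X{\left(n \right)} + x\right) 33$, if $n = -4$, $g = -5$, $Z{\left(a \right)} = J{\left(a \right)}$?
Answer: $\frac{24552}{5} \approx 4910.4$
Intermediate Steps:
$J{\left(B \right)} = 4 B$
$Z{\left(a \right)} = 4 a$
$X{\left(T \right)} = - \frac{1}{5}$ ($X{\left(T \right)} = \frac{1}{-5} = - \frac{1}{5}$)
$Z{\left(-6 \right)} \left(6 X{\left(n \right)} + x\right) 33 = 4 \left(-6\right) \left(6 \left(- \frac{1}{5}\right) - 5\right) 33 = - 24 \left(- \frac{6}{5} - 5\right) 33 = \left(-24\right) \left(- \frac{31}{5}\right) 33 = \frac{744}{5} \cdot 33 = \frac{24552}{5}$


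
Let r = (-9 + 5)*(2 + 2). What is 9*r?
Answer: -144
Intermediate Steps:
r = -16 (r = -4*4 = -16)
9*r = 9*(-16) = -144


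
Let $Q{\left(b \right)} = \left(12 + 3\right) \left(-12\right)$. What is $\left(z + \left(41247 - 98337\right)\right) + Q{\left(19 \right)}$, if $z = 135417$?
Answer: $78147$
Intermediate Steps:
$Q{\left(b \right)} = -180$ ($Q{\left(b \right)} = 15 \left(-12\right) = -180$)
$\left(z + \left(41247 - 98337\right)\right) + Q{\left(19 \right)} = \left(135417 + \left(41247 - 98337\right)\right) - 180 = \left(135417 - 57090\right) - 180 = 78327 - 180 = 78147$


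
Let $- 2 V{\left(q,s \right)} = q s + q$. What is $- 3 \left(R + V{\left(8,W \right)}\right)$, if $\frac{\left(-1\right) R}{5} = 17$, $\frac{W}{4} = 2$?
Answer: $363$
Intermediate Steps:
$W = 8$ ($W = 4 \cdot 2 = 8$)
$R = -85$ ($R = \left(-5\right) 17 = -85$)
$V{\left(q,s \right)} = - \frac{q}{2} - \frac{q s}{2}$ ($V{\left(q,s \right)} = - \frac{q s + q}{2} = - \frac{q + q s}{2} = - \frac{q}{2} - \frac{q s}{2}$)
$- 3 \left(R + V{\left(8,W \right)}\right) = - 3 \left(-85 - 4 \left(1 + 8\right)\right) = - 3 \left(-85 - 4 \cdot 9\right) = - 3 \left(-85 - 36\right) = \left(-3\right) \left(-121\right) = 363$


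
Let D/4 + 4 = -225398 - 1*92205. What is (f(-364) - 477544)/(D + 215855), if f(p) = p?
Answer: 477908/1054573 ≈ 0.45318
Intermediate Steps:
D = -1270428 (D = -16 + 4*(-225398 - 1*92205) = -16 + 4*(-225398 - 92205) = -16 + 4*(-317603) = -16 - 1270412 = -1270428)
(f(-364) - 477544)/(D + 215855) = (-364 - 477544)/(-1270428 + 215855) = -477908/(-1054573) = -477908*(-1/1054573) = 477908/1054573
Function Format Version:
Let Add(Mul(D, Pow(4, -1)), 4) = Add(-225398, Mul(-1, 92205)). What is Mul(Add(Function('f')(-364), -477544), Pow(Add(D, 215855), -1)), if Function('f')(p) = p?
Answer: Rational(477908, 1054573) ≈ 0.45318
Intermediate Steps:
D = -1270428 (D = Add(-16, Mul(4, Add(-225398, Mul(-1, 92205)))) = Add(-16, Mul(4, Add(-225398, -92205))) = Add(-16, Mul(4, -317603)) = Add(-16, -1270412) = -1270428)
Mul(Add(Function('f')(-364), -477544), Pow(Add(D, 215855), -1)) = Mul(Add(-364, -477544), Pow(Add(-1270428, 215855), -1)) = Mul(-477908, Pow(-1054573, -1)) = Mul(-477908, Rational(-1, 1054573)) = Rational(477908, 1054573)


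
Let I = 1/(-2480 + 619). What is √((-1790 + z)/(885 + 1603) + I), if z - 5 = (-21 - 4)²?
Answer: 2*I*√39089614569/578771 ≈ 0.68321*I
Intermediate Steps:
z = 630 (z = 5 + (-21 - 4)² = 5 + (-25)² = 5 + 625 = 630)
I = -1/1861 (I = 1/(-1861) = -1/1861 ≈ -0.00053735)
√((-1790 + z)/(885 + 1603) + I) = √((-1790 + 630)/(885 + 1603) - 1/1861) = √(-1160/2488 - 1/1861) = √(-1160*1/2488 - 1/1861) = √(-145/311 - 1/1861) = √(-270156/578771) = 2*I*√39089614569/578771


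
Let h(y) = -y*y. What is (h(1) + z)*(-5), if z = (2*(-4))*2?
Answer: 85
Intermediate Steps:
z = -16 (z = -8*2 = -16)
h(y) = -y²
(h(1) + z)*(-5) = (-1*1² - 16)*(-5) = (-1*1 - 16)*(-5) = (-1 - 16)*(-5) = -17*(-5) = 85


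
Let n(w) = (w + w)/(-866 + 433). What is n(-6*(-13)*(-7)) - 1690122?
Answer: -731821734/433 ≈ -1.6901e+6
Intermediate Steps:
n(w) = -2*w/433 (n(w) = (2*w)/(-433) = (2*w)*(-1/433) = -2*w/433)
n(-6*(-13)*(-7)) - 1690122 = -2*(-6*(-13))*(-7)/433 - 1690122 = -156*(-7)/433 - 1690122 = -2/433*(-546) - 1690122 = 1092/433 - 1690122 = -731821734/433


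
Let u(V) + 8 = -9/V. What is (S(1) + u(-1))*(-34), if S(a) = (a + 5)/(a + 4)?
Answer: -374/5 ≈ -74.800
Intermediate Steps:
S(a) = (5 + a)/(4 + a)
u(V) = -8 - 9/V
(S(1) + u(-1))*(-34) = ((5 + 1)/(4 + 1) + (-8 - 9/(-1)))*(-34) = (6/5 + (-8 - 9*(-1)))*(-34) = ((⅕)*6 + (-8 + 9))*(-34) = (6/5 + 1)*(-34) = (11/5)*(-34) = -374/5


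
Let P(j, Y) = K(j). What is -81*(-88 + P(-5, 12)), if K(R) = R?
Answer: 7533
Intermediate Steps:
P(j, Y) = j
-81*(-88 + P(-5, 12)) = -81*(-88 - 5) = -81*(-93) = 7533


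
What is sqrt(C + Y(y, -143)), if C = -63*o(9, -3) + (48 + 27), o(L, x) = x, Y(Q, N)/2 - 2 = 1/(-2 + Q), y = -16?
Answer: sqrt(2411)/3 ≈ 16.367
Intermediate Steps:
Y(Q, N) = 4 + 2/(-2 + Q)
C = 264 (C = -63*(-3) + (48 + 27) = 189 + 75 = 264)
sqrt(C + Y(y, -143)) = sqrt(264 + 2*(-3 + 2*(-16))/(-2 - 16)) = sqrt(264 + 2*(-3 - 32)/(-18)) = sqrt(264 + 2*(-1/18)*(-35)) = sqrt(264 + 35/9) = sqrt(2411/9) = sqrt(2411)/3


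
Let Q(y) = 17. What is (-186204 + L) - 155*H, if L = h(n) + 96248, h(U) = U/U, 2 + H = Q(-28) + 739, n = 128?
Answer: -206825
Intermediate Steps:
H = 754 (H = -2 + (17 + 739) = -2 + 756 = 754)
h(U) = 1
L = 96249 (L = 1 + 96248 = 96249)
(-186204 + L) - 155*H = (-186204 + 96249) - 155*754 = -89955 - 116870 = -206825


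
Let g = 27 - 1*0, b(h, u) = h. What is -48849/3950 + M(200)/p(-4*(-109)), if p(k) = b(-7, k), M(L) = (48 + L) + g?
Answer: -1428193/27650 ≈ -51.653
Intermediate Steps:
g = 27 (g = 27 + 0 = 27)
M(L) = 75 + L (M(L) = (48 + L) + 27 = 75 + L)
p(k) = -7
-48849/3950 + M(200)/p(-4*(-109)) = -48849/3950 + (75 + 200)/(-7) = -48849*1/3950 + 275*(-1/7) = -48849/3950 - 275/7 = -1428193/27650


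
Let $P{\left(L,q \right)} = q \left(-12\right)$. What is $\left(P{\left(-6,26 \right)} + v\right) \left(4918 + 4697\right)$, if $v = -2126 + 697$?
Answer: $-16739715$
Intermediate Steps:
$v = -1429$
$P{\left(L,q \right)} = - 12 q$
$\left(P{\left(-6,26 \right)} + v\right) \left(4918 + 4697\right) = \left(\left(-12\right) 26 - 1429\right) \left(4918 + 4697\right) = \left(-312 - 1429\right) 9615 = \left(-1741\right) 9615 = -16739715$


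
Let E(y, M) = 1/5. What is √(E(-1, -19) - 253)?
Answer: 4*I*√395/5 ≈ 15.9*I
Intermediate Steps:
E(y, M) = ⅕
√(E(-1, -19) - 253) = √(⅕ - 253) = √(-1264/5) = 4*I*√395/5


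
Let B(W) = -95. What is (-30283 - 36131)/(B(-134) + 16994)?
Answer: -22138/5633 ≈ -3.9301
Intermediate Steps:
(-30283 - 36131)/(B(-134) + 16994) = (-30283 - 36131)/(-95 + 16994) = -66414/16899 = -66414*1/16899 = -22138/5633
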